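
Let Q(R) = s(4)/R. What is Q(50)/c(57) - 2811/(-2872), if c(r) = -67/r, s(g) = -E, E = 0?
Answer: 2811/2872 ≈ 0.97876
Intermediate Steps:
s(g) = 0 (s(g) = -1*0 = 0)
Q(R) = 0 (Q(R) = 0/R = 0)
Q(50)/c(57) - 2811/(-2872) = 0/((-67/57)) - 2811/(-2872) = 0/((-67*1/57)) - 2811*(-1/2872) = 0/(-67/57) + 2811/2872 = 0*(-57/67) + 2811/2872 = 0 + 2811/2872 = 2811/2872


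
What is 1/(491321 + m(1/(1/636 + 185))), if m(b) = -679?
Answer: 1/490642 ≈ 2.0381e-6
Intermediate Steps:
1/(491321 + m(1/(1/636 + 185))) = 1/(491321 - 679) = 1/490642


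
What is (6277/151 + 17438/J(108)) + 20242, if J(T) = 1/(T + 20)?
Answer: 340104483/151 ≈ 2.2523e+6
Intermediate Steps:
J(T) = 1/(20 + T)
(6277/151 + 17438/J(108)) + 20242 = (6277/151 + 17438/(1/(20 + 108))) + 20242 = (6277*(1/151) + 17438/(1/128)) + 20242 = (6277/151 + 17438/(1/128)) + 20242 = (6277/151 + 17438*128) + 20242 = (6277/151 + 2232064) + 20242 = 337047941/151 + 20242 = 340104483/151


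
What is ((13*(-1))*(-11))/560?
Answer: 143/560 ≈ 0.25536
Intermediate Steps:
((13*(-1))*(-11))/560 = -13*(-11)*(1/560) = 143*(1/560) = 143/560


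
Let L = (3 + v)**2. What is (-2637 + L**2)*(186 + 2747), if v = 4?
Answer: -692188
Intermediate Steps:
L = 49 (L = (3 + 4)**2 = 7**2 = 49)
(-2637 + L**2)*(186 + 2747) = (-2637 + 49**2)*(186 + 2747) = (-2637 + 2401)*2933 = -236*2933 = -692188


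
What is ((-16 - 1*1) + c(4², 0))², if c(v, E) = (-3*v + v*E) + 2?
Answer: 3969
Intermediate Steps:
c(v, E) = 2 - 3*v + E*v (c(v, E) = (-3*v + E*v) + 2 = 2 - 3*v + E*v)
((-16 - 1*1) + c(4², 0))² = ((-16 - 1*1) + (2 - 3*4² + 0*4²))² = ((-16 - 1) + (2 - 3*16 + 0*16))² = (-17 + (2 - 48 + 0))² = (-17 - 46)² = (-63)² = 3969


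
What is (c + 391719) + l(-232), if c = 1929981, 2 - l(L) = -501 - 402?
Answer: 2322605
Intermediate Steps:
l(L) = 905 (l(L) = 2 - (-501 - 402) = 2 - 1*(-903) = 2 + 903 = 905)
(c + 391719) + l(-232) = (1929981 + 391719) + 905 = 2321700 + 905 = 2322605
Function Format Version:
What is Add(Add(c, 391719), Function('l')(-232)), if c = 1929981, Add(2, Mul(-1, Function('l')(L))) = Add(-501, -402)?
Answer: 2322605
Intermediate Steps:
Function('l')(L) = 905 (Function('l')(L) = Add(2, Mul(-1, Add(-501, -402))) = Add(2, Mul(-1, -903)) = Add(2, 903) = 905)
Add(Add(c, 391719), Function('l')(-232)) = Add(Add(1929981, 391719), 905) = Add(2321700, 905) = 2322605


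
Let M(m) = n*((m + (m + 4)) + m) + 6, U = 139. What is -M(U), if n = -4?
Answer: 1678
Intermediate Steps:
M(m) = -10 - 12*m (M(m) = -4*((m + (m + 4)) + m) + 6 = -4*((m + (4 + m)) + m) + 6 = -4*((4 + 2*m) + m) + 6 = -4*(4 + 3*m) + 6 = (-16 - 12*m) + 6 = -10 - 12*m)
-M(U) = -(-10 - 12*139) = -(-10 - 1668) = -1*(-1678) = 1678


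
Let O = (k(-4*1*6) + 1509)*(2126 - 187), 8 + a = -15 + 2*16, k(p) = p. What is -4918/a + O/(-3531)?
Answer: -1311521/963 ≈ -1361.9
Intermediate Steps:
a = 9 (a = -8 + (-15 + 2*16) = -8 + (-15 + 32) = -8 + 17 = 9)
O = 2879415 (O = (-4*1*6 + 1509)*(2126 - 187) = (-4*6 + 1509)*1939 = (-24 + 1509)*1939 = 1485*1939 = 2879415)
-4918/a + O/(-3531) = -4918/9 + 2879415/(-3531) = -4918*⅑ + 2879415*(-1/3531) = -4918/9 - 87255/107 = -1311521/963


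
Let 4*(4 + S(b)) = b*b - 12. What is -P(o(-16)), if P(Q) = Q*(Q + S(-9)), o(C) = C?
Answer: -44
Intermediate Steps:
S(b) = -7 + b²/4 (S(b) = -4 + (b*b - 12)/4 = -4 + (b² - 12)/4 = -4 + (-12 + b²)/4 = -4 + (-3 + b²/4) = -7 + b²/4)
P(Q) = Q*(53/4 + Q) (P(Q) = Q*(Q + (-7 + (¼)*(-9)²)) = Q*(Q + (-7 + (¼)*81)) = Q*(Q + (-7 + 81/4)) = Q*(Q + 53/4) = Q*(53/4 + Q))
-P(o(-16)) = -(-16)*(53 + 4*(-16))/4 = -(-16)*(53 - 64)/4 = -(-16)*(-11)/4 = -1*44 = -44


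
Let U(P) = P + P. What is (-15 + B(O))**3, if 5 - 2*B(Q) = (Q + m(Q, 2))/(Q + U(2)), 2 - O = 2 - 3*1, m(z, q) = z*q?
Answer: -778688/343 ≈ -2270.2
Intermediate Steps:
m(z, q) = q*z
O = 3 (O = 2 - (2 - 3*1) = 2 - (2 - 3) = 2 - 1*(-1) = 2 + 1 = 3)
U(P) = 2*P
B(Q) = 5/2 - 3*Q/(2*(4 + Q)) (B(Q) = 5/2 - (Q + 2*Q)/(2*(Q + 2*2)) = 5/2 - 3*Q/(2*(Q + 4)) = 5/2 - 3*Q/(2*(4 + Q)))
(-15 + B(O))**3 = (-15 + (10 + 3)/(4 + 3))**3 = (-15 + 13/7)**3 = (-92/7)**3 = -778688/343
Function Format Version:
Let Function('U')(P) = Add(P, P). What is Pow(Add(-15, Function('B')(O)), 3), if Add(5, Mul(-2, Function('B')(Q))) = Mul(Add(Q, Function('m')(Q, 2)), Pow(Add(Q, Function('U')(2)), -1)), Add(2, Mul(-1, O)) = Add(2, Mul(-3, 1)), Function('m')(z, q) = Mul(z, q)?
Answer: Rational(-778688, 343) ≈ -2270.2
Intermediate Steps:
Function('m')(z, q) = Mul(q, z)
O = 3 (O = Add(2, Mul(-1, Add(2, Mul(-3, 1)))) = Add(2, Mul(-1, Add(2, -3))) = Add(2, Mul(-1, -1)) = Add(2, 1) = 3)
Function('U')(P) = Mul(2, P)
Function('B')(Q) = Add(Rational(5, 2), Mul(Rational(-3, 2), Q, Pow(Add(4, Q), -1))) (Function('B')(Q) = Add(Rational(5, 2), Mul(Rational(-1, 2), Mul(Add(Q, Mul(2, Q)), Pow(Add(Q, Mul(2, 2)), -1)))) = Add(Rational(5, 2), Mul(Rational(-1, 2), Mul(Mul(3, Q), Pow(Add(Q, 4), -1)))) = Add(Rational(5, 2), Mul(Rational(-1, 2), Mul(Mul(3, Q), Pow(Add(4, Q), -1)))) = Add(Rational(5, 2), Mul(Rational(-1, 2), Mul(3, Q, Pow(Add(4, Q), -1)))) = Add(Rational(5, 2), Mul(Rational(-3, 2), Q, Pow(Add(4, Q), -1))))
Pow(Add(-15, Function('B')(O)), 3) = Pow(Add(-15, Mul(Pow(Add(4, 3), -1), Add(10, 3))), 3) = Pow(Add(-15, Mul(Pow(7, -1), 13)), 3) = Pow(Add(-15, Mul(Rational(1, 7), 13)), 3) = Pow(Add(-15, Rational(13, 7)), 3) = Pow(Rational(-92, 7), 3) = Rational(-778688, 343)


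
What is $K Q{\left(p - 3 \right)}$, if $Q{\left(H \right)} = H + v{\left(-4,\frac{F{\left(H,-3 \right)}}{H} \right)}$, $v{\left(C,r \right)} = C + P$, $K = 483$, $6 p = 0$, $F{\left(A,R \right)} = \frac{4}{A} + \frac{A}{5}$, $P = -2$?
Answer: $-4347$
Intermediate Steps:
$F{\left(A,R \right)} = \frac{4}{A} + \frac{A}{5}$ ($F{\left(A,R \right)} = \frac{4}{A} + A \frac{1}{5} = \frac{4}{A} + \frac{A}{5}$)
$p = 0$ ($p = \frac{1}{6} \cdot 0 = 0$)
$v{\left(C,r \right)} = -2 + C$ ($v{\left(C,r \right)} = C - 2 = -2 + C$)
$Q{\left(H \right)} = -6 + H$ ($Q{\left(H \right)} = H - 6 = -6 + H$)
$K Q{\left(p - 3 \right)} = 483 \left(-6 + \left(0 - 3\right)\right) = 483 \left(-6 - 3\right) = 483 \left(-9\right) = -4347$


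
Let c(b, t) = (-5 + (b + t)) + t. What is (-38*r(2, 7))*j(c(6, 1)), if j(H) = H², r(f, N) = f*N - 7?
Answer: -2394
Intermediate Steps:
r(f, N) = -7 + N*f (r(f, N) = N*f - 7 = -7 + N*f)
c(b, t) = -5 + b + 2*t (c(b, t) = (-5 + b + t) + t = -5 + b + 2*t)
(-38*r(2, 7))*j(c(6, 1)) = (-38*(-7 + 7*2))*(-5 + 6 + 2*1)² = (-38*(-7 + 14))*(-5 + 6 + 2)² = -38*7*3² = -266*9 = -2394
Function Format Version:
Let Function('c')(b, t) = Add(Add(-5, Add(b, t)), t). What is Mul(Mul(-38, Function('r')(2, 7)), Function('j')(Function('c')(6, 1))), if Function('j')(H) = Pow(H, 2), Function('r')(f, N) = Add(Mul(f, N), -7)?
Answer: -2394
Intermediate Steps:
Function('r')(f, N) = Add(-7, Mul(N, f)) (Function('r')(f, N) = Add(Mul(N, f), -7) = Add(-7, Mul(N, f)))
Function('c')(b, t) = Add(-5, b, Mul(2, t)) (Function('c')(b, t) = Add(Add(-5, b, t), t) = Add(-5, b, Mul(2, t)))
Mul(Mul(-38, Function('r')(2, 7)), Function('j')(Function('c')(6, 1))) = Mul(Mul(-38, Add(-7, Mul(7, 2))), Pow(Add(-5, 6, Mul(2, 1)), 2)) = Mul(Mul(-38, Add(-7, 14)), Pow(Add(-5, 6, 2), 2)) = Mul(Mul(-38, 7), Pow(3, 2)) = Mul(-266, 9) = -2394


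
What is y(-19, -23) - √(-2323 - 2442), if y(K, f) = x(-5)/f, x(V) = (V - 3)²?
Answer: -64/23 - I*√4765 ≈ -2.7826 - 69.029*I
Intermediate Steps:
x(V) = (-3 + V)²
y(K, f) = 64/f (y(K, f) = (-3 - 5)²/f = (-8)²/f = 64/f)
y(-19, -23) - √(-2323 - 2442) = 64/(-23) - √(-2323 - 2442) = 64*(-1/23) - √(-4765) = -64/23 - I*√4765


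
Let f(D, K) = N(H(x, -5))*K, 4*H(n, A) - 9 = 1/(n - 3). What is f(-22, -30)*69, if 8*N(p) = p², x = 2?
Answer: -1035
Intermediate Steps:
H(n, A) = 9/4 + 1/(4*(-3 + n)) (H(n, A) = 9/4 + 1/(4*(n - 3)) = 9/4 + 1/(4*(-3 + n)))
N(p) = p²/8
f(D, K) = K/2 (f(D, K) = (((-26 + 9*2)/(4*(-3 + 2)))²/8)*K = (((¼)*(-26 + 18)/(-1))²/8)*K = (((¼)*(-1)*(-8))²/8)*K = ((⅛)*2²)*K = ((⅛)*4)*K = K/2)
f(-22, -30)*69 = ((½)*(-30))*69 = -15*69 = -1035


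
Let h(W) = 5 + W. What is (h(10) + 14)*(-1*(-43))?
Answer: 1247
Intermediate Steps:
(h(10) + 14)*(-1*(-43)) = ((5 + 10) + 14)*(-1*(-43)) = (15 + 14)*43 = 29*43 = 1247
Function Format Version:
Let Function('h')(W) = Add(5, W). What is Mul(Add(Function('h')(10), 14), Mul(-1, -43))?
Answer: 1247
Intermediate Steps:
Mul(Add(Function('h')(10), 14), Mul(-1, -43)) = Mul(Add(Add(5, 10), 14), Mul(-1, -43)) = Mul(Add(15, 14), 43) = Mul(29, 43) = 1247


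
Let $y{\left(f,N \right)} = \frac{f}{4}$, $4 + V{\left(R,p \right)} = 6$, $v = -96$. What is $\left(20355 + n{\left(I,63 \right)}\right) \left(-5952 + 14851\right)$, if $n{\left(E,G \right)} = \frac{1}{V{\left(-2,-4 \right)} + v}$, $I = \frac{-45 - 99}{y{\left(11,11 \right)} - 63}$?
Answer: $\frac{17027070731}{94} \approx 1.8114 \cdot 10^{8}$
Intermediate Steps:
$V{\left(R,p \right)} = 2$ ($V{\left(R,p \right)} = -4 + 6 = 2$)
$y{\left(f,N \right)} = \frac{f}{4}$ ($y{\left(f,N \right)} = f \frac{1}{4} = \frac{f}{4}$)
$I = \frac{576}{241}$ ($I = \frac{-45 - 99}{\frac{1}{4} \cdot 11 - 63} = - \frac{144}{\frac{11}{4} - 63} = - \frac{144}{- \frac{241}{4}} = \left(-144\right) \left(- \frac{4}{241}\right) = \frac{576}{241} \approx 2.39$)
$n{\left(E,G \right)} = - \frac{1}{94}$ ($n{\left(E,G \right)} = \frac{1}{2 - 96} = \frac{1}{-94} = - \frac{1}{94}$)
$\left(20355 + n{\left(I,63 \right)}\right) \left(-5952 + 14851\right) = \left(20355 - \frac{1}{94}\right) \left(-5952 + 14851\right) = \frac{1913369}{94} \cdot 8899 = \frac{17027070731}{94}$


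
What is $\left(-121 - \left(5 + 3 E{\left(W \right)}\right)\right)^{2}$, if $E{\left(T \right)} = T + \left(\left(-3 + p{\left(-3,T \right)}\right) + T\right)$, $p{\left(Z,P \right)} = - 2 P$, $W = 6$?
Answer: $13689$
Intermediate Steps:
$E{\left(T \right)} = -3$ ($E{\left(T \right)} = T + \left(\left(-3 - 2 T\right) + T\right) = T - \left(3 + T\right) = -3$)
$\left(-121 - \left(5 + 3 E{\left(W \right)}\right)\right)^{2} = \left(-121 - -4\right)^{2} = \left(-121 + \left(-5 + 9\right)\right)^{2} = \left(-121 + 4\right)^{2} = \left(-117\right)^{2} = 13689$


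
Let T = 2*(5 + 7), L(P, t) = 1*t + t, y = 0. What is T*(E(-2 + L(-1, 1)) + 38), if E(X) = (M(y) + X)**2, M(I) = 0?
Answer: 912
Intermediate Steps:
L(P, t) = 2*t (L(P, t) = t + t = 2*t)
T = 24 (T = 2*12 = 24)
E(X) = X**2 (E(X) = (0 + X)**2 = X**2)
T*(E(-2 + L(-1, 1)) + 38) = 24*((-2 + 2*1)**2 + 38) = 24*((-2 + 2)**2 + 38) = 24*(0**2 + 38) = 24*(0 + 38) = 24*38 = 912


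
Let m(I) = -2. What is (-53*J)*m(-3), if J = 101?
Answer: 10706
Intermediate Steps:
(-53*J)*m(-3) = -53*101*(-2) = -5353*(-2) = 10706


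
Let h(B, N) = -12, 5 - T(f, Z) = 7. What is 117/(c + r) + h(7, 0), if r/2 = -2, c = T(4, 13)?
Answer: -63/2 ≈ -31.500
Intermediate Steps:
T(f, Z) = -2 (T(f, Z) = 5 - 1*7 = 5 - 7 = -2)
c = -2
r = -4 (r = 2*(-2) = -4)
117/(c + r) + h(7, 0) = 117/(-2 - 4) - 12 = 117/(-6) - 12 = 117*(-⅙) - 12 = -39/2 - 12 = -63/2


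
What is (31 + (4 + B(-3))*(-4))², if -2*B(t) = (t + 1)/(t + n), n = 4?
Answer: 121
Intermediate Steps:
B(t) = -(1 + t)/(2*(4 + t)) (B(t) = -(t + 1)/(2*(t + 4)) = -(1 + t)/(2*(4 + t)))
(31 + (4 + B(-3))*(-4))² = (31 + (4 + (-1 - 1*(-3))/(2*(4 - 3)))*(-4))² = (31 + (4 + (½)*(-1 + 3)/1)*(-4))² = (31 + (4 + (½)*1*2)*(-4))² = (31 + (4 + 1)*(-4))² = (31 + 5*(-4))² = (31 - 20)² = 11² = 121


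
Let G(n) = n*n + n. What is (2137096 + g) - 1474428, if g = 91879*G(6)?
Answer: 4521586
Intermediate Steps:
G(n) = n + n² (G(n) = n² + n = n + n²)
g = 3858918 (g = 91879*(6*(1 + 6)) = 91879*(6*7) = 91879*42 = 3858918)
(2137096 + g) - 1474428 = (2137096 + 3858918) - 1474428 = 5996014 - 1474428 = 4521586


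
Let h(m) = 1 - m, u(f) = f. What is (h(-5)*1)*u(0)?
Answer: 0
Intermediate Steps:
(h(-5)*1)*u(0) = ((1 - 1*(-5))*1)*0 = ((1 + 5)*1)*0 = (6*1)*0 = 6*0 = 0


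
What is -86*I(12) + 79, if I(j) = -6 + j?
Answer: -437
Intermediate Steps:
-86*I(12) + 79 = -86*(-6 + 12) + 79 = -86*6 + 79 = -516 + 79 = -437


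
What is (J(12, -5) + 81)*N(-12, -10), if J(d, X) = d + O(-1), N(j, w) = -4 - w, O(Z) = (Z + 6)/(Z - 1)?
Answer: 543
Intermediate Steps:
O(Z) = (6 + Z)/(-1 + Z)
J(d, X) = -5/2 + d (J(d, X) = d + (6 - 1)/(-1 - 1) = d + 5/(-2) = d - ½*5 = d - 5/2 = -5/2 + d)
(J(12, -5) + 81)*N(-12, -10) = ((-5/2 + 12) + 81)*(-4 - 1*(-10)) = (19/2 + 81)*(-4 + 10) = (181/2)*6 = 543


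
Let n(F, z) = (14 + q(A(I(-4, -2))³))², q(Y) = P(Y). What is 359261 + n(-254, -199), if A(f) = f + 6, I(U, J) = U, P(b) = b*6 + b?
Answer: 364161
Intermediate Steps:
P(b) = 7*b (P(b) = 6*b + b = 7*b)
A(f) = 6 + f
q(Y) = 7*Y
n(F, z) = 4900 (n(F, z) = (14 + 7*(6 - 4)³)² = (14 + 7*2³)² = (14 + 7*8)² = (14 + 56)² = 70² = 4900)
359261 + n(-254, -199) = 359261 + 4900 = 364161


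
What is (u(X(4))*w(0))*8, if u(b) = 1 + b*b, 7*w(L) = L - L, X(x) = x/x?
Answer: 0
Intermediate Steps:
X(x) = 1
w(L) = 0 (w(L) = (L - L)/7 = (⅐)*0 = 0)
u(b) = 1 + b²
(u(X(4))*w(0))*8 = ((1 + 1²)*0)*8 = ((1 + 1)*0)*8 = (2*0)*8 = 0*8 = 0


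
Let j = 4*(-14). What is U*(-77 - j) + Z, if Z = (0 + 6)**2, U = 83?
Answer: -1707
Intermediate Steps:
j = -56
Z = 36 (Z = 6**2 = 36)
U*(-77 - j) + Z = 83*(-77 - 1*(-56)) + 36 = 83*(-77 + 56) + 36 = 83*(-21) + 36 = -1743 + 36 = -1707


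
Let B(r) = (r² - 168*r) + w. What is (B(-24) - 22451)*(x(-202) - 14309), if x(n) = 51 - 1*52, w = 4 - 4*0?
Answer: 255276090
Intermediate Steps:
w = 4 (w = 4 + 0 = 4)
B(r) = 4 + r² - 168*r (B(r) = (r² - 168*r) + 4 = 4 + r² - 168*r)
x(n) = -1 (x(n) = 51 - 52 = -1)
(B(-24) - 22451)*(x(-202) - 14309) = ((4 + (-24)² - 168*(-24)) - 22451)*(-1 - 14309) = ((4 + 576 + 4032) - 22451)*(-14310) = (4612 - 22451)*(-14310) = -17839*(-14310) = 255276090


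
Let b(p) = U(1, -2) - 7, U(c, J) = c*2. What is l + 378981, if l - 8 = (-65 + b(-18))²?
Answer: 383889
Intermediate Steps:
U(c, J) = 2*c
b(p) = -5 (b(p) = 2*1 - 7 = 2 - 7 = -5)
l = 4908 (l = 8 + (-65 - 5)² = 8 + (-70)² = 8 + 4900 = 4908)
l + 378981 = 4908 + 378981 = 383889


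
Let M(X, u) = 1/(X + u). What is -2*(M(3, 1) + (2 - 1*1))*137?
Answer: -685/2 ≈ -342.50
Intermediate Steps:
-2*(M(3, 1) + (2 - 1*1))*137 = -2*(1/(3 + 1) + (2 - 1*1))*137 = -2*(1/4 + (2 - 1))*137 = -2*(¼ + 1)*137 = -2*5/4*137 = -5/2*137 = -685/2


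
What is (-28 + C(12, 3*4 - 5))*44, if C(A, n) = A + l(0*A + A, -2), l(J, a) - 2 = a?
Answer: -704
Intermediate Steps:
l(J, a) = 2 + a
C(A, n) = A (C(A, n) = A + (2 - 2) = A + 0 = A)
(-28 + C(12, 3*4 - 5))*44 = (-28 + 12)*44 = -16*44 = -704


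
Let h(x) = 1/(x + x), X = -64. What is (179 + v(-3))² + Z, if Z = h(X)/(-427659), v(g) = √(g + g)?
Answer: 1753607176321/54740352 + 358*I*√6 ≈ 32035.0 + 876.92*I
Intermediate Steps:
h(x) = 1/(2*x)
v(g) = √2*√g (v(g) = √(2*g) = √2*√g)
Z = 1/54740352 (Z = ((½)/(-64))/(-427659) = ((½)*(-1/64))*(-1/427659) = -1/128*(-1/427659) = 1/54740352 ≈ 1.8268e-8)
(179 + v(-3))² + Z = (179 + √2*√(-3))² + 1/54740352 = (179 + √2*(I*√3))² + 1/54740352 = (179 + I*√6)² + 1/54740352 = 1/54740352 + (179 + I*√6)²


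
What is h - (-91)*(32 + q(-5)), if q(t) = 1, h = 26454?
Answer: 29457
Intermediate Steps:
h - (-91)*(32 + q(-5)) = 26454 - (-91)*(32 + 1) = 26454 - (-91)*33 = 26454 - 1*(-3003) = 26454 + 3003 = 29457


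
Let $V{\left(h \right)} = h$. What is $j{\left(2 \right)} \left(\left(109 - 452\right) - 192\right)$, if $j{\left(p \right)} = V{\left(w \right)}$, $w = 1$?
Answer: $-535$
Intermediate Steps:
$j{\left(p \right)} = 1$
$j{\left(2 \right)} \left(\left(109 - 452\right) - 192\right) = 1 \left(\left(109 - 452\right) - 192\right) = 1 \left(-343 - 192\right) = 1 \left(-535\right) = -535$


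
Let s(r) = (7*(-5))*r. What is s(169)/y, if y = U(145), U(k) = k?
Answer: -1183/29 ≈ -40.793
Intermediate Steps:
s(r) = -35*r
y = 145
s(169)/y = -35*169/145 = -5915*1/145 = -1183/29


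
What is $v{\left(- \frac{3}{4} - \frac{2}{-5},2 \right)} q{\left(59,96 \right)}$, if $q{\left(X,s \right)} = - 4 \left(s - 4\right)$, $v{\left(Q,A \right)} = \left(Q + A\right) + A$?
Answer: $- \frac{6716}{5} \approx -1343.2$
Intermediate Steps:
$v{\left(Q,A \right)} = Q + 2 A$ ($v{\left(Q,A \right)} = \left(A + Q\right) + A = Q + 2 A$)
$q{\left(X,s \right)} = 16 - 4 s$ ($q{\left(X,s \right)} = - 4 \left(-4 + s\right) = 16 - 4 s$)
$v{\left(- \frac{3}{4} - \frac{2}{-5},2 \right)} q{\left(59,96 \right)} = \left(\left(- \frac{3}{4} - \frac{2}{-5}\right) + 2 \cdot 2\right) \left(16 - 384\right) = \left(\left(\left(-3\right) \frac{1}{4} - - \frac{2}{5}\right) + 4\right) \left(16 - 384\right) = \left(\left(- \frac{3}{4} + \frac{2}{5}\right) + 4\right) \left(-368\right) = \left(- \frac{7}{20} + 4\right) \left(-368\right) = \frac{73}{20} \left(-368\right) = - \frac{6716}{5}$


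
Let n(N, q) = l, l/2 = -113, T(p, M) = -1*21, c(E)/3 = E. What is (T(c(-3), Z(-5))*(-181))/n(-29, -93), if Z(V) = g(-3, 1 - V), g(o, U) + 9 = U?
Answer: -3801/226 ≈ -16.819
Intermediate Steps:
c(E) = 3*E
g(o, U) = -9 + U
Z(V) = -8 - V (Z(V) = -9 + (1 - V) = -8 - V)
T(p, M) = -21
l = -226 (l = 2*(-113) = -226)
n(N, q) = -226
(T(c(-3), Z(-5))*(-181))/n(-29, -93) = -21*(-181)/(-226) = 3801*(-1/226) = -3801/226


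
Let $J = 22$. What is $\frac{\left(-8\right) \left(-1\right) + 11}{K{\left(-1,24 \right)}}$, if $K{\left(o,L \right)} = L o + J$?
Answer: $- \frac{19}{2} \approx -9.5$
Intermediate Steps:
$K{\left(o,L \right)} = 22 + L o$ ($K{\left(o,L \right)} = L o + 22 = 22 + L o$)
$\frac{\left(-8\right) \left(-1\right) + 11}{K{\left(-1,24 \right)}} = \frac{\left(-8\right) \left(-1\right) + 11}{22 + 24 \left(-1\right)} = \frac{8 + 11}{22 - 24} = \frac{19}{-2} = 19 \left(- \frac{1}{2}\right) = - \frac{19}{2}$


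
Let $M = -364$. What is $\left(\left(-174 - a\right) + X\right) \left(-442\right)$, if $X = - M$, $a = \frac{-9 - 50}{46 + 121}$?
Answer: $- \frac{14050738}{167} \approx -84136.0$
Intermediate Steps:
$a = - \frac{59}{167} \approx -0.35329$
$X = 364$ ($X = \left(-1\right) \left(-364\right) = 364$)
$\left(\left(-174 - a\right) + X\right) \left(-442\right) = \left(\left(-174 - - \frac{59}{167}\right) + 364\right) \left(-442\right) = \left(\left(-174 + \frac{59}{167}\right) + 364\right) \left(-442\right) = \left(- \frac{28999}{167} + 364\right) \left(-442\right) = \frac{31789}{167} \left(-442\right) = - \frac{14050738}{167}$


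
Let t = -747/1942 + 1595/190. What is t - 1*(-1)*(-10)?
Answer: -36712/18449 ≈ -1.9899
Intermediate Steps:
t = 147778/18449 (t = -747*1/1942 + 1595*(1/190) = -747/1942 + 319/38 = 147778/18449 ≈ 8.0101)
t - 1*(-1)*(-10) = 147778/18449 - 1*(-1)*(-10) = 147778/18449 + 1*(-10) = 147778/18449 - 10 = -36712/18449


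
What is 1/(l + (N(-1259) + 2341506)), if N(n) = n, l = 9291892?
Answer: 1/11632139 ≈ 8.5969e-8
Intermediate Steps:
1/(l + (N(-1259) + 2341506)) = 1/(9291892 + (-1259 + 2341506)) = 1/(9291892 + 2340247) = 1/11632139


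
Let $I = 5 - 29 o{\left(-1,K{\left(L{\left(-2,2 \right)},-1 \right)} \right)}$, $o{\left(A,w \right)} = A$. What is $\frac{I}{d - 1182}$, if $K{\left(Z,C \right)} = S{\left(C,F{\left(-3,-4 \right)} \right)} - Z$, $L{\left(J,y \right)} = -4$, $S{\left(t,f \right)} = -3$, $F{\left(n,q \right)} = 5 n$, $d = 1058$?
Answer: $- \frac{17}{62} \approx -0.27419$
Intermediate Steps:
$K{\left(Z,C \right)} = -3 - Z$
$I = 34$ ($I = 5 - -29 = 5 + 29 = 34$)
$\frac{I}{d - 1182} = \frac{34}{1058 - 1182} = \frac{34}{-124} = 34 \left(- \frac{1}{124}\right) = - \frac{17}{62}$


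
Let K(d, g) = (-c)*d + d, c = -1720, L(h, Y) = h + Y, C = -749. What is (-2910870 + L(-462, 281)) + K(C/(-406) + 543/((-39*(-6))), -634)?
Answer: -3284291050/1131 ≈ -2.9039e+6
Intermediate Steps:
L(h, Y) = Y + h
K(d, g) = 1721*d (K(d, g) = (-1*(-1720))*d + d = 1720*d + d = 1721*d)
(-2910870 + L(-462, 281)) + K(C/(-406) + 543/((-39*(-6))), -634) = (-2910870 + (281 - 462)) + 1721*(-749/(-406) + 543/((-39*(-6)))) = (-2910870 - 181) + 1721*(-749*(-1/406) + 543/234) = -2911051 + 1721*(107/58 + 543*(1/234)) = -2911051 + 1721*(107/58 + 181/78) = -2911051 + 1721*(4711/1131) = -2911051 + 8107631/1131 = -3284291050/1131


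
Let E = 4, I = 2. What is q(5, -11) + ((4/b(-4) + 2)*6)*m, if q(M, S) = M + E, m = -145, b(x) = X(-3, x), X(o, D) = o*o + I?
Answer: -22521/11 ≈ -2047.4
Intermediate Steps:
X(o, D) = 2 + o**2 (X(o, D) = o*o + 2 = o**2 + 2 = 2 + o**2)
b(x) = 11 (b(x) = 2 + (-3)**2 = 2 + 9 = 11)
q(M, S) = 4 + M (q(M, S) = M + 4 = 4 + M)
q(5, -11) + ((4/b(-4) + 2)*6)*m = (4 + 5) + ((4/11 + 2)*6)*(-145) = 9 + ((4*(1/11) + 2)*6)*(-145) = 9 + ((4/11 + 2)*6)*(-145) = 9 + ((26/11)*6)*(-145) = 9 + (156/11)*(-145) = 9 - 22620/11 = -22521/11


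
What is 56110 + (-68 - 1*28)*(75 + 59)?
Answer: 43246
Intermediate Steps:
56110 + (-68 - 1*28)*(75 + 59) = 56110 + (-68 - 28)*134 = 56110 - 96*134 = 56110 - 12864 = 43246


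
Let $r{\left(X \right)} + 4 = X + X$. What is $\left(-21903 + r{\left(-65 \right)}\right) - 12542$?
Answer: $-34579$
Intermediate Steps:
$r{\left(X \right)} = -4 + 2 X$ ($r{\left(X \right)} = -4 + \left(X + X\right) = -4 + 2 X$)
$\left(-21903 + r{\left(-65 \right)}\right) - 12542 = \left(-21903 + \left(-4 + 2 \left(-65\right)\right)\right) - 12542 = \left(-21903 - 134\right) - 12542 = -22037 - 12542 = -34579$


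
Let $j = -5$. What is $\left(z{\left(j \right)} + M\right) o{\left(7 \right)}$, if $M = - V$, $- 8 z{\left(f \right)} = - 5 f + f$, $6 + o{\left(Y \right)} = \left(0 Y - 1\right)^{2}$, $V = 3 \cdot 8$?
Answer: $\frac{265}{2} \approx 132.5$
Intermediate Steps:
$V = 24$
$o{\left(Y \right)} = -5$ ($o{\left(Y \right)} = -6 + \left(0 Y - 1\right)^{2} = -6 + \left(0 - 1\right)^{2} = -6 + \left(-1\right)^{2} = -6 + 1 = -5$)
$z{\left(f \right)} = \frac{f}{2}$ ($z{\left(f \right)} = - \frac{- 5 f + f}{8} = - \frac{\left(-4\right) f}{8} = \frac{f}{2}$)
$M = -24$ ($M = \left(-1\right) 24 = -24$)
$\left(z{\left(j \right)} + M\right) o{\left(7 \right)} = \left(\frac{1}{2} \left(-5\right) - 24\right) \left(-5\right) = \left(- \frac{5}{2} - 24\right) \left(-5\right) = \left(- \frac{53}{2}\right) \left(-5\right) = \frac{265}{2}$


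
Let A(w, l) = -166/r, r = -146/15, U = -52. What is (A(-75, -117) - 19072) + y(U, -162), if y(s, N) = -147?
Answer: -1401742/73 ≈ -19202.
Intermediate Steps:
r = -146/15 (r = -146*1/15 = -146/15 ≈ -9.7333)
A(w, l) = 1245/73 (A(w, l) = -166/(-146/15) = -166*(-15/146) = 1245/73)
(A(-75, -117) - 19072) + y(U, -162) = (1245/73 - 19072) - 147 = -1391011/73 - 147 = -1401742/73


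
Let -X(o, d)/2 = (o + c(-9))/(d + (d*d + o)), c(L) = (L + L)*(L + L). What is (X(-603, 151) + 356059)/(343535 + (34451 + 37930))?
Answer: 7957563149/9295306684 ≈ 0.85608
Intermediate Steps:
c(L) = 4*L² (c(L) = (2*L)*(2*L) = 4*L²)
X(o, d) = -2*(324 + o)/(d + o + d²) (X(o, d) = -2*(o + 4*(-9)²)/(d + (d*d + o)) = -2*(o + 4*81)/(d + (d² + o)) = -2*(o + 324)/(d + (o + d²)) = -2*(324 + o)/(d + o + d²))
(X(-603, 151) + 356059)/(343535 + (34451 + 37930)) = (2*(-324 - 1*(-603))/(151 - 603 + 151²) + 356059)/(343535 + (34451 + 37930)) = (2*(-324 + 603)/(151 - 603 + 22801) + 356059)/(343535 + 72381) = (2*279/22349 + 356059)/415916 = (2*(1/22349)*279 + 356059)*(1/415916) = (558/22349 + 356059)*(1/415916) = (7957563149/22349)*(1/415916) = 7957563149/9295306684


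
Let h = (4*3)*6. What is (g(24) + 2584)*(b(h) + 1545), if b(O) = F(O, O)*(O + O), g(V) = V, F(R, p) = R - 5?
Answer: 29191344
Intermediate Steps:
h = 72 (h = 12*6 = 72)
F(R, p) = -5 + R
b(O) = 2*O*(-5 + O) (b(O) = (-5 + O)*(O + O) = (-5 + O)*(2*O) = 2*O*(-5 + O))
(g(24) + 2584)*(b(h) + 1545) = (24 + 2584)*(2*72*(-5 + 72) + 1545) = 2608*(2*72*67 + 1545) = 2608*(9648 + 1545) = 2608*11193 = 29191344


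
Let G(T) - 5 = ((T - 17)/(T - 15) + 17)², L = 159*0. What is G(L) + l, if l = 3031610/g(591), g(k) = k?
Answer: 242167223/44325 ≈ 5463.4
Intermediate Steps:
L = 0
G(T) = 5 + (17 + (-17 + T)/(-15 + T))² (G(T) = 5 + ((T - 17)/(T - 15) + 17)² = 5 + ((-17 + T)/(-15 + T) + 17)² = 5 + (17 + (-17 + T)/(-15 + T))²)
l = 3031610/591 ≈ 5129.6
G(L) + l = (75109 - 9942*0 + 329*0²)/(225 + 0² - 30*0) + 3031610/591 = (75109 + 0 + 329*0)/(225 + 0 + 0) + 3031610/591 = (75109 + 0 + 0)/225 + 3031610/591 = (1/225)*75109 + 3031610/591 = 75109/225 + 3031610/591 = 242167223/44325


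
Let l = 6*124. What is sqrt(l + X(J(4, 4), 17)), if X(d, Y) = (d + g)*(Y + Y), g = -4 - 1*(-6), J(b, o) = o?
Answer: 2*sqrt(237) ≈ 30.790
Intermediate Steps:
g = 2 (g = -4 + 6 = 2)
X(d, Y) = 2*Y*(2 + d) (X(d, Y) = (d + 2)*(Y + Y) = (2 + d)*(2*Y) = 2*Y*(2 + d))
l = 744
sqrt(l + X(J(4, 4), 17)) = sqrt(744 + 2*17*(2 + 4)) = sqrt(744 + 2*17*6) = sqrt(744 + 204) = sqrt(948) = 2*sqrt(237)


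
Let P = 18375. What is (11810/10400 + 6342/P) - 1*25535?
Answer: -4647100509/182000 ≈ -25534.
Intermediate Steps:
(11810/10400 + 6342/P) - 1*25535 = (11810/10400 + 6342/18375) - 1*25535 = (11810*(1/10400) + 6342*(1/18375)) - 25535 = (1181/1040 + 302/875) - 25535 = 269491/182000 - 25535 = -4647100509/182000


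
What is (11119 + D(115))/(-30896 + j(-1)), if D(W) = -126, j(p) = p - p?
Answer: -10993/30896 ≈ -0.35581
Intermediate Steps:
j(p) = 0
(11119 + D(115))/(-30896 + j(-1)) = (11119 - 126)/(-30896 + 0) = 10993/(-30896) = 10993*(-1/30896) = -10993/30896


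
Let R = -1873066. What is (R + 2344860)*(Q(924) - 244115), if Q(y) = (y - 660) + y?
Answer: -114611501038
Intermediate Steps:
Q(y) = -660 + 2*y (Q(y) = (-660 + y) + y = -660 + 2*y)
(R + 2344860)*(Q(924) - 244115) = (-1873066 + 2344860)*((-660 + 2*924) - 244115) = 471794*((-660 + 1848) - 244115) = 471794*(1188 - 244115) = 471794*(-242927) = -114611501038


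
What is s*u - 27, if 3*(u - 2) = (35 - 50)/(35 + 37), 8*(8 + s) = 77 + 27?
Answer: -1249/72 ≈ -17.347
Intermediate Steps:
s = 5 (s = -8 + (77 + 27)/8 = -8 + (⅛)*104 = -8 + 13 = 5)
u = 139/72 (u = 2 + ((35 - 50)/(35 + 37))/3 = 2 + (-15/72)/3 = 2 + (-15*1/72)/3 = 2 + (⅓)*(-5/24) = 2 - 5/72 = 139/72 ≈ 1.9306)
s*u - 27 = 5*(139/72) - 27 = 695/72 - 27 = -1249/72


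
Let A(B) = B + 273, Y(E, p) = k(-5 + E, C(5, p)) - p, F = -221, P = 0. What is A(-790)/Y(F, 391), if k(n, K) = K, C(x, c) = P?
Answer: 517/391 ≈ 1.3223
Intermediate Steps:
C(x, c) = 0
Y(E, p) = -p (Y(E, p) = 0 - p = -p)
A(B) = 273 + B
A(-790)/Y(F, 391) = (273 - 790)/((-1*391)) = -517/(-391) = -517*(-1/391) = 517/391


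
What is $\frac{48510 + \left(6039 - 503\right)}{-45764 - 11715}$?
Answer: $- \frac{54046}{57479} \approx -0.94027$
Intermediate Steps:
$\frac{48510 + \left(6039 - 503\right)}{-45764 - 11715} = \frac{48510 + 5536}{-57479} = 54046 \left(- \frac{1}{57479}\right) = - \frac{54046}{57479}$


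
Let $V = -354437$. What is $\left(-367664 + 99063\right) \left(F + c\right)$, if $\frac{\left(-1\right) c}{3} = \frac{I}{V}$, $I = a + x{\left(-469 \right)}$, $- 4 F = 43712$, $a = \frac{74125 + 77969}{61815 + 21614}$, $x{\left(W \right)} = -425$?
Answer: $\frac{86796965862444454837}{29570324473} \approx 2.9353 \cdot 10^{9}$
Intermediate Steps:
$a = \frac{152094}{83429} \approx 1.823$
$F = -10928$ ($F = \left(- \frac{1}{4}\right) 43712 = -10928$)
$I = - \frac{35305231}{83429}$ ($I = \frac{152094}{83429} - 425 = - \frac{35305231}{83429} \approx -423.18$)
$c = - \frac{105915693}{29570324473}$ ($c = - 3 \left(- \frac{35305231}{83429 \left(-354437\right)}\right) = - 3 \left(\left(- \frac{35305231}{83429}\right) \left(- \frac{1}{354437}\right)\right) = \left(-3\right) \frac{35305231}{29570324473} = - \frac{105915693}{29570324473} \approx -0.0035818$)
$\left(-367664 + 99063\right) \left(F + c\right) = \left(-367664 + 99063\right) \left(-10928 - \frac{105915693}{29570324473}\right) = \left(-268601\right) \left(- \frac{323144611756637}{29570324473}\right) = \frac{86796965862444454837}{29570324473}$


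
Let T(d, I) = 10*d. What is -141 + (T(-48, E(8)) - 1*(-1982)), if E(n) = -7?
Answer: 1361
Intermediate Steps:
-141 + (T(-48, E(8)) - 1*(-1982)) = -141 + (10*(-48) - 1*(-1982)) = -141 + (-480 + 1982) = -141 + 1502 = 1361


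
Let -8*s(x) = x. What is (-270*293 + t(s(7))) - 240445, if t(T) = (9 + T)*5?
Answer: -2556115/8 ≈ -3.1951e+5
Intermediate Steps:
s(x) = -x/8
t(T) = 45 + 5*T
(-270*293 + t(s(7))) - 240445 = (-270*293 + (45 + 5*(-⅛*7))) - 240445 = (-79110 + (45 + 5*(-7/8))) - 240445 = (-79110 + (45 - 35/8)) - 240445 = (-79110 + 325/8) - 240445 = -632555/8 - 240445 = -2556115/8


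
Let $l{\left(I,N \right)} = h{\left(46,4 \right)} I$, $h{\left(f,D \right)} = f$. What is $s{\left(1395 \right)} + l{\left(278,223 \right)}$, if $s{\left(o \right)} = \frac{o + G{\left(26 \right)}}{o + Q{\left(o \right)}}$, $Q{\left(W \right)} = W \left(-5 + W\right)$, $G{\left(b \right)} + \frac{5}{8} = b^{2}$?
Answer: $\frac{66171767281}{5174520} \approx 12788.0$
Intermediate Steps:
$G{\left(b \right)} = - \frac{5}{8} + b^{2}$
$l{\left(I,N \right)} = 46 I$
$s{\left(o \right)} = \frac{\frac{5403}{8} + o}{o + o \left(-5 + o\right)}$ ($s{\left(o \right)} = \frac{o - \left(\frac{5}{8} - 26^{2}\right)}{o + o \left(-5 + o\right)} = \frac{o + \left(- \frac{5}{8} + 676\right)}{o + o \left(-5 + o\right)} = \frac{o + \frac{5403}{8}}{o + o \left(-5 + o\right)} = \frac{\frac{5403}{8} + o}{o + o \left(-5 + o\right)}$)
$s{\left(1395 \right)} + l{\left(278,223 \right)} = \frac{\frac{5403}{8} + 1395}{1395 \left(-4 + 1395\right)} + 46 \cdot 278 = \frac{1}{1395} \cdot \frac{1}{1391} \cdot \frac{16563}{8} + 12788 = \frac{5521}{5174520} + 12788 = \frac{66171767281}{5174520}$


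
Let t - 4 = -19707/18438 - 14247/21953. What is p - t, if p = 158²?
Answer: 3367913295799/134923138 ≈ 24962.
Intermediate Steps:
p = 24964
t = 307921233/134923138 (t = 4 + (-19707/18438 - 14247/21953) = 4 + (-19707*1/18438 - 14247*1/21953) = 4 + (-6569/6146 - 14247/21953) = 4 - 231771319/134923138 = 307921233/134923138 ≈ 2.2822)
p - t = 24964 - 1*307921233/134923138 = 24964 - 307921233/134923138 = 3367913295799/134923138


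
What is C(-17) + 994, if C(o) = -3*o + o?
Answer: 1028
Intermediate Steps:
C(o) = -2*o
C(-17) + 994 = -2*(-17) + 994 = 34 + 994 = 1028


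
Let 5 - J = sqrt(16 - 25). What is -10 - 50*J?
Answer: -260 + 150*I ≈ -260.0 + 150.0*I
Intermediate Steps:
J = 5 - 3*I (J = 5 - sqrt(16 - 25) = 5 - sqrt(-9) = 5 - 3*I ≈ 5.0 - 3.0*I)
-10 - 50*J = -10 - 50*(5 - 3*I) = -10 + (-250 + 150*I) = -260 + 150*I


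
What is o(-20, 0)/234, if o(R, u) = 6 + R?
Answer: -7/117 ≈ -0.059829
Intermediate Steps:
o(-20, 0)/234 = (6 - 20)/234 = -14*1/234 = -7/117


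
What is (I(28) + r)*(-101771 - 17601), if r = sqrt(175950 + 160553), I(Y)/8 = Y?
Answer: -26739328 - 119372*sqrt(336503) ≈ -9.5986e+7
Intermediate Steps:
I(Y) = 8*Y
r = sqrt(336503) ≈ 580.09
(I(28) + r)*(-101771 - 17601) = (8*28 + sqrt(336503))*(-101771 - 17601) = (224 + sqrt(336503))*(-119372) = -26739328 - 119372*sqrt(336503)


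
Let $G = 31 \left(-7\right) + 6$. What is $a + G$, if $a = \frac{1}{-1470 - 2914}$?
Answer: $- \frac{925025}{4384} \approx -211.0$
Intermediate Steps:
$G = -211$ ($G = -217 + 6 = -211$)
$a = - \frac{1}{4384}$ ($a = \frac{1}{-4384} = - \frac{1}{4384} \approx -0.0002281$)
$a + G = - \frac{1}{4384} - 211 = - \frac{925025}{4384}$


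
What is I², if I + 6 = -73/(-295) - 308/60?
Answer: 92813956/783225 ≈ 118.50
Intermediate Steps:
I = -9634/885 (I = -6 + (-73/(-295) - 308/60) = -6 + (-73*(-1/295) - 308*1/60) = -6 + (73/295 - 77/15) = -6 - 4324/885 = -9634/885 ≈ -10.886)
I² = (-9634/885)² = 92813956/783225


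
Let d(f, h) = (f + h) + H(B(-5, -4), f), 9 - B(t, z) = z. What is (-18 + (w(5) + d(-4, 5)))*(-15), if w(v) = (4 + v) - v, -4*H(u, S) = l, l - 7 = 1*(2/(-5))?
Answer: 879/4 ≈ 219.75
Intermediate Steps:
B(t, z) = 9 - z
l = 33/5 (l = 7 + 1*(2/(-5)) = 7 + 1*(2*(-1/5)) = 7 + 1*(-2/5) = 7 - 2/5 = 33/5 ≈ 6.6000)
H(u, S) = -33/20 (H(u, S) = -1/4*33/5 = -33/20)
w(v) = 4
d(f, h) = -33/20 + f + h (d(f, h) = (f + h) - 33/20 = -33/20 + f + h)
(-18 + (w(5) + d(-4, 5)))*(-15) = (-18 + (4 + (-33/20 - 4 + 5)))*(-15) = (-18 + (4 - 13/20))*(-15) = (-18 + 67/20)*(-15) = -293/20*(-15) = 879/4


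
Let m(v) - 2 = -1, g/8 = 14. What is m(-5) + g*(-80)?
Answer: -8959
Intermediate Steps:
g = 112 (g = 8*14 = 112)
m(v) = 1 (m(v) = 2 - 1 = 1)
m(-5) + g*(-80) = 1 + 112*(-80) = 1 - 8960 = -8959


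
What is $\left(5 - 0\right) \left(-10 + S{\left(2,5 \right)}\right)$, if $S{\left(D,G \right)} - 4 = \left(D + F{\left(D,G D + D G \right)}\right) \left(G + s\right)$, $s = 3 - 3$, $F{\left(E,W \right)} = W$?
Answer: $520$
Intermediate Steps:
$s = 0$
$S{\left(D,G \right)} = 4 + G \left(D + 2 D G\right)$ ($S{\left(D,G \right)} = 4 + \left(D + \left(G D + D G\right)\right) \left(G + 0\right) = 4 + \left(D + \left(D G + D G\right)\right) G = 4 + \left(D + 2 D G\right) G = 4 + G \left(D + 2 D G\right)$)
$\left(5 - 0\right) \left(-10 + S{\left(2,5 \right)}\right) = \left(5 - 0\right) \left(-10 + \left(4 + 2 \cdot 5 + 2 \cdot 2 \cdot 5^{2}\right)\right) = \left(5 + 0\right) \left(-10 + \left(4 + 10 + 2 \cdot 2 \cdot 25\right)\right) = 5 \left(-10 + \left(4 + 10 + 100\right)\right) = 5 \left(-10 + 114\right) = 5 \cdot 104 = 520$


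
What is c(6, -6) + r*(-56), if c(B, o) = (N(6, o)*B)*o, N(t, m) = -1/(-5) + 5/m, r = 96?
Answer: -26766/5 ≈ -5353.2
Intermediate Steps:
N(t, m) = 1/5 + 5/m (N(t, m) = -1*(-1/5) + 5/m = 1/5 + 5/m)
c(B, o) = B*(25 + o)/5 (c(B, o) = (((25 + o)/(5*o))*B)*o = (B*(25 + o)/(5*o))*o = B*(25 + o)/5)
c(6, -6) + r*(-56) = (1/5)*6*(25 - 6) + 96*(-56) = (1/5)*6*19 - 5376 = 114/5 - 5376 = -26766/5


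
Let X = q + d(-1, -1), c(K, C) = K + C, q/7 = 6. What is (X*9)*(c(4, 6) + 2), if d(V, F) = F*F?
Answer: 4644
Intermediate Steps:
q = 42 (q = 7*6 = 42)
d(V, F) = F**2
c(K, C) = C + K
X = 43 (X = 42 + (-1)**2 = 42 + 1 = 43)
(X*9)*(c(4, 6) + 2) = (43*9)*((6 + 4) + 2) = 387*(10 + 2) = 387*12 = 4644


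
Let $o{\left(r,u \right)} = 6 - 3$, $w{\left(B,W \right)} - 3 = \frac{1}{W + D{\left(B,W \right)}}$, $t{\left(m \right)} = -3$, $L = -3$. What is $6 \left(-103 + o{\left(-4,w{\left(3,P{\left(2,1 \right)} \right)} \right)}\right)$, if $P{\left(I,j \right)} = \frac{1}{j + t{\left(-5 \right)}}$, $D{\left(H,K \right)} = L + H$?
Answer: $-600$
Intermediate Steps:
$D{\left(H,K \right)} = -3 + H$
$P{\left(I,j \right)} = \frac{1}{-3 + j}$ ($P{\left(I,j \right)} = \frac{1}{j - 3} = \frac{1}{-3 + j}$)
$w{\left(B,W \right)} = 3 + \frac{1}{-3 + B + W}$ ($w{\left(B,W \right)} = 3 + \frac{1}{W + \left(-3 + B\right)} = 3 + \frac{1}{-3 + B + W}$)
$o{\left(r,u \right)} = 3$ ($o{\left(r,u \right)} = 6 - 3 = 3$)
$6 \left(-103 + o{\left(-4,w{\left(3,P{\left(2,1 \right)} \right)} \right)}\right) = 6 \left(-103 + 3\right) = 6 \left(-100\right) = -600$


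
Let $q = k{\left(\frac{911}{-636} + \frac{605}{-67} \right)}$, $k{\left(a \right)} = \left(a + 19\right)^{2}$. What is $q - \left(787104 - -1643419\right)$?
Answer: $- \frac{4413168877746791}{1815782544} \approx -2.4304 \cdot 10^{6}$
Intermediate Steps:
$k{\left(a \right)} = \left(19 + a\right)^{2}$
$q = \frac{132358443721}{1815782544}$ ($q = \left(19 + \left(\frac{911}{-636} + \frac{605}{-67}\right)\right)^{2} = \left(19 + \left(911 \left(- \frac{1}{636}\right) + 605 \left(- \frac{1}{67}\right)\right)\right)^{2} = \left(19 - \frac{445817}{42612}\right)^{2} = \left(\frac{363811}{42612}\right)^{2} = \frac{132358443721}{1815782544} \approx 72.893$)
$q - \left(787104 - -1643419\right) = \frac{132358443721}{1815782544} - \left(787104 - -1643419\right) = \frac{132358443721}{1815782544} - \left(787104 + 1643419\right) = \frac{132358443721}{1815782544} - 2430523 = - \frac{4413168877746791}{1815782544}$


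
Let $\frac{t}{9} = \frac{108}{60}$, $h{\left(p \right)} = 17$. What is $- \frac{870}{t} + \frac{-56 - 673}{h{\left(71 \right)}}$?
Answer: $- \frac{44333}{459} \approx -96.586$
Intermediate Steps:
$t = \frac{81}{5}$ ($t = 9 \cdot \frac{108}{60} = 9 \cdot 108 \cdot \frac{1}{60} = 9 \cdot \frac{9}{5} = \frac{81}{5} \approx 16.2$)
$- \frac{870}{t} + \frac{-56 - 673}{h{\left(71 \right)}} = - \frac{870}{\frac{81}{5}} + \frac{-56 - 673}{17} = \left(-870\right) \frac{5}{81} - \frac{729}{17} = - \frac{1450}{27} - \frac{729}{17} = - \frac{44333}{459}$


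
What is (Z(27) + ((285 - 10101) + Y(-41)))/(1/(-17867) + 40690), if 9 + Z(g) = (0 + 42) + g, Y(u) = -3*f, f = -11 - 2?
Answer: -173613639/727008229 ≈ -0.23881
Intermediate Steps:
f = -13
Y(u) = 39 (Y(u) = -3*(-13) = 39)
Z(g) = 33 + g (Z(g) = -9 + ((0 + 42) + g) = -9 + (42 + g) = 33 + g)
(Z(27) + ((285 - 10101) + Y(-41)))/(1/(-17867) + 40690) = ((33 + 27) + ((285 - 10101) + 39))/(1/(-17867) + 40690) = (60 + (-9816 + 39))/(-1/17867 + 40690) = (60 - 9777)/(727008229/17867) = -9717*17867/727008229 = -173613639/727008229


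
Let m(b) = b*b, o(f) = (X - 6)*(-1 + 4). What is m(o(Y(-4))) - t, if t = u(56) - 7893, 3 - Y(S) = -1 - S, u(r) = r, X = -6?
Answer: 9133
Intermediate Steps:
Y(S) = 4 + S (Y(S) = 3 - (-1 - S) = 3 + (1 + S) = 4 + S)
o(f) = -36 (o(f) = (-6 - 6)*(-1 + 4) = -12*3 = -36)
t = -7837 (t = 56 - 7893 = -7837)
m(b) = b**2
m(o(Y(-4))) - t = (-36)**2 - 1*(-7837) = 1296 + 7837 = 9133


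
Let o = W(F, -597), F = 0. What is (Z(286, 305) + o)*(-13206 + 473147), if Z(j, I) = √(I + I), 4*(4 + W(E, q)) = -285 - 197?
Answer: -114525309/2 + 459941*√610 ≈ -4.5903e+7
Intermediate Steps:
W(E, q) = -249/2 (W(E, q) = -4 + (-285 - 197)/4 = -4 + (¼)*(-482) = -4 - 241/2 = -249/2)
Z(j, I) = √2*√I (Z(j, I) = √(2*I) = √2*√I)
o = -249/2 ≈ -124.50
(Z(286, 305) + o)*(-13206 + 473147) = (√2*√305 - 249/2)*(-13206 + 473147) = (√610 - 249/2)*459941 = (-249/2 + √610)*459941 = -114525309/2 + 459941*√610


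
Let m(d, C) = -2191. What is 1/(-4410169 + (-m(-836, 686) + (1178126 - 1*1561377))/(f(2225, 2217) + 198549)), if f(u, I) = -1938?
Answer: -65537/289029372773 ≈ -2.2675e-7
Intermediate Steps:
1/(-4410169 + (-m(-836, 686) + (1178126 - 1*1561377))/(f(2225, 2217) + 198549)) = 1/(-4410169 + (-1*(-2191) + (1178126 - 1*1561377))/(-1938 + 198549)) = 1/(-4410169 + (2191 + (1178126 - 1561377))/196611) = 1/(-4410169 + (2191 - 383251)*(1/196611)) = 1/(-4410169 - 381060*1/196611) = 1/(-4410169 - 127020/65537) = 1/(-289029372773/65537) = -65537/289029372773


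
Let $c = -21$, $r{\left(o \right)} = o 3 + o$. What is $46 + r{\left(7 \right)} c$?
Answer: $-542$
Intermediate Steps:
$r{\left(o \right)} = 4 o$ ($r{\left(o \right)} = 3 o + o = 4 o$)
$46 + r{\left(7 \right)} c = 46 + 4 \cdot 7 \left(-21\right) = 46 + 28 \left(-21\right) = 46 - 588 = -542$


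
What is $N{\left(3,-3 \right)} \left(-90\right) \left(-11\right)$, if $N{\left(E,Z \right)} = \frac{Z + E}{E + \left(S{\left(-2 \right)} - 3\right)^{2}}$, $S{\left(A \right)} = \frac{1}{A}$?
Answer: $0$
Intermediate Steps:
$N{\left(E,Z \right)} = \frac{E + Z}{\frac{49}{4} + E}$ ($N{\left(E,Z \right)} = \frac{Z + E}{E + \left(\frac{1}{-2} - 3\right)^{2}} = \frac{E + Z}{E + \left(- \frac{1}{2} - 3\right)^{2}} = \frac{E + Z}{E + \left(- \frac{7}{2}\right)^{2}} = \frac{E + Z}{E + \frac{49}{4}} = \frac{E + Z}{\frac{49}{4} + E}$)
$N{\left(3,-3 \right)} \left(-90\right) \left(-11\right) = \frac{4 \left(3 - 3\right)}{49 + 4 \cdot 3} \left(-90\right) \left(-11\right) = 4 \frac{1}{49 + 12} \cdot 0 \left(-90\right) \left(-11\right) = 4 \cdot \frac{1}{61} \cdot 0 \left(-90\right) \left(-11\right) = 0 \left(-90\right) \left(-11\right) = 0 \left(-11\right) = 0$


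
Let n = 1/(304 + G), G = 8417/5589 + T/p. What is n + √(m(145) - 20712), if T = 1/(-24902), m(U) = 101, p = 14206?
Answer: 1977152411268/604031912523487 + I*√20611 ≈ 0.0032733 + 143.57*I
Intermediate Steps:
T = -1/24902 ≈ -4.0157e-5
G = 2977579498015/1977152411268 (G = 8417/5589 - 1/24902/14206 = 8417*(1/5589) - 1/24902*1/14206 = 8417/5589 - 1/353757812 = 2977579498015/1977152411268 ≈ 1.5060)
n = 1977152411268/604031912523487 (n = 1/(304 + 2977579498015/1977152411268) = 1/(604031912523487/1977152411268) = 1977152411268/604031912523487 ≈ 0.0032733)
n + √(m(145) - 20712) = 1977152411268/604031912523487 + √(101 - 20712) = 1977152411268/604031912523487 + √(-20611) = 1977152411268/604031912523487 + I*√20611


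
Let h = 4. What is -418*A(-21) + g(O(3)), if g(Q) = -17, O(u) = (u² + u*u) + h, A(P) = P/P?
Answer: -435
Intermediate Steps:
A(P) = 1
O(u) = 4 + 2*u² (O(u) = (u² + u*u) + 4 = (u² + u²) + 4 = 2*u² + 4 = 4 + 2*u²)
-418*A(-21) + g(O(3)) = -418*1 - 17 = -418 - 17 = -435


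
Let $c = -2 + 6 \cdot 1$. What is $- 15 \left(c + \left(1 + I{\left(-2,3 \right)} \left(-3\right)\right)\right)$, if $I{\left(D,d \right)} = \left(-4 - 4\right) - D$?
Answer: $-345$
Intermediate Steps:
$I{\left(D,d \right)} = -8 - D$ ($I{\left(D,d \right)} = \left(-4 - 4\right) - D = -8 - D$)
$c = 4$ ($c = -2 + 6 = 4$)
$- 15 \left(c + \left(1 + I{\left(-2,3 \right)} \left(-3\right)\right)\right) = - 15 \left(4 + \left(1 + \left(-8 - -2\right) \left(-3\right)\right)\right) = - 15 \left(4 + \left(1 + \left(-8 + 2\right) \left(-3\right)\right)\right) = - 15 \left(4 + \left(1 - -18\right)\right) = - 15 \left(4 + \left(1 + 18\right)\right) = - 15 \left(4 + 19\right) = \left(-15\right) 23 = -345$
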